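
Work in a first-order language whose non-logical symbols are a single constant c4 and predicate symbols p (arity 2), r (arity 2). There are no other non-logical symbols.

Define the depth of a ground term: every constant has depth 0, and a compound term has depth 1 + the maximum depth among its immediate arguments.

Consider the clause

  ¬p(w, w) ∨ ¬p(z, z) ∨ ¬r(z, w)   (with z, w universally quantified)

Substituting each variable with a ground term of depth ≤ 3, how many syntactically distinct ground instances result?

Ground terms of depth ≤ 3:
  With no function symbols every ground term is a constant, so there is exactly 1 ground term at every depth bound.
  N_0 = 1
  N_1 = 1
  N_2 = 1
  N_3 = 1
  Explicitly: c4.
So there is exactly 1 ground term available for substitution.
The body mentions every one of the 2 quantified variables; since ground terms form a free algebra, no two substitutions collapse to the same formula.
Number of ground instances = 1^2 = 1.

1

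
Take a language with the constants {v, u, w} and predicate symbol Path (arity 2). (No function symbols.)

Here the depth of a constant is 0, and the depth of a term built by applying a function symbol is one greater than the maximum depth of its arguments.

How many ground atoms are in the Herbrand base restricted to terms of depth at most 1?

9

First count ground terms of depth ≤ 1.
With no function symbols every ground term is a constant, so there are exactly 3 ground terms at every depth bound.
N_0 = 3
N_1 = 3
So |H| = 3.
Each predicate of arity r yields |H|^r ground atoms (one per choice of an r-tuple from H):
  Path: 3^2 = 9
Total ground atoms: 9.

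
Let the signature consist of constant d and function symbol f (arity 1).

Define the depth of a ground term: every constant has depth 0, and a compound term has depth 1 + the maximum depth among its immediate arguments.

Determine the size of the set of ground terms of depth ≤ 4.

5

Let N_k count ground terms of depth at most k. Each non-constant term of depth ≤ k is some function symbol applied to depth-≤(k−1) arguments, giving N_k = 1 + N_{k-1}.
N_0 = 1
N_1 = 1 + 1 = 2
N_2 = 1 + 2 = 3
N_3 = 1 + 3 = 4
N_4 = 1 + 4 = 5
Explicitly: d, f(d), f(f(d)), f(f(f(d))), f(f(f(f(d)))).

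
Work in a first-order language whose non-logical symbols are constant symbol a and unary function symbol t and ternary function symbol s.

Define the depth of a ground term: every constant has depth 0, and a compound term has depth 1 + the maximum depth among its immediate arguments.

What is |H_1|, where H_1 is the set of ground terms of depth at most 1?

3

Count level by level. With function symbols t/1, s/3, the terms of depth ≤ k are the 1 constant together with each function applied to depth-≤(k−1) tuples, so N_k = 1 + N_{k-1} + N_{k-1}^3.
N_0 = 1
N_1 = 1 + 1 + 1^3 = 3
Explicitly: a, t(a), s(a, a, a).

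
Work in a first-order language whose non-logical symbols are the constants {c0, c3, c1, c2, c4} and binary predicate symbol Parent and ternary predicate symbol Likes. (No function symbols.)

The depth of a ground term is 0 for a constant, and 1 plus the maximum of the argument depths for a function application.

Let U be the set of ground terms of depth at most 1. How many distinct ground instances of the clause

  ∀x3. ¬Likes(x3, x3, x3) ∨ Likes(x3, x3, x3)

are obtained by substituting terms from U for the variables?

Ground terms of depth ≤ 1:
  With no function symbols every ground term is a constant, so there are exactly 5 ground terms at every depth bound.
  N_0 = 5
  N_1 = 5
  Explicitly: c0, c3, c1, c2, c4.
So there are 5 ground terms available for substitution.
The variable x3 ranges independently over the available ground terms, and distinct assignments produce distinct instances.
Number of ground instances = 5.

5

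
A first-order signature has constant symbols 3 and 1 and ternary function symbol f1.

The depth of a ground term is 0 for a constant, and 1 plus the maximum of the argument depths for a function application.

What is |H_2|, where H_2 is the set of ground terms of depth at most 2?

If N_k denotes the number of depth-≤k ground terms, the 2 constants give N_0 = 2, and each function symbol of arity r contributes N_{k-1}^r new terms at level k: N_k = 2 + N_{k-1}^3.
N_0 = 2
N_1 = 2 + 2^3 = 10
N_2 = 2 + 10^3 = 1002

1002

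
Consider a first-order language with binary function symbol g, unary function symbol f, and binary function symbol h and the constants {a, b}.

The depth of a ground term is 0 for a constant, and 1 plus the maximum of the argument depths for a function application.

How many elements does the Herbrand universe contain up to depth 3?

If N_k denotes the number of depth-≤k ground terms, the 2 constants give N_0 = 2, and each function symbol of arity r contributes N_{k-1}^r new terms at level k: N_k = 2 + N_{k-1}^2 + N_{k-1} + N_{k-1}^2.
N_0 = 2
N_1 = 2 + 2^2 + 2 + 2^2 = 12
N_2 = 2 + 12^2 + 12 + 12^2 = 302
N_3 = 2 + 302^2 + 302 + 302^2 = 182712

182712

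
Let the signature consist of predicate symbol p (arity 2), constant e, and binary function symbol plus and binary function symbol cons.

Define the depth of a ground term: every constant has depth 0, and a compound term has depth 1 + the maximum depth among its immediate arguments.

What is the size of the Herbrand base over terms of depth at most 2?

First count ground terms of depth ≤ 2.
Let N_k = |{terms of depth ≤ k}|. Then N_0 = 1 and N_k = 1 + N_{k-1}^2 + N_{k-1}^2 for k ≥ 1 (one summand per function symbol, arity giving the exponent).
N_0 = 1
N_1 = 1 + 1^2 + 1^2 = 3
N_2 = 1 + 3^2 + 3^2 = 19
So |H| = 19.
A ground atom is a predicate applied to a tuple of terms from H, so the count is the sum over predicates of |H|^arity:
  p: 19^2 = 361
Total ground atoms: 361.

361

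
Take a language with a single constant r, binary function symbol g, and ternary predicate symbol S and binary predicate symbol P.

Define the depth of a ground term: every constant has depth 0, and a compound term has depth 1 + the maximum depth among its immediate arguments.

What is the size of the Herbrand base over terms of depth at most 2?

150

First count ground terms of depth ≤ 2.
If N_k denotes the number of depth-≤k ground terms, the 1 constant gives N_0 = 1, and each function symbol of arity r contributes N_{k-1}^r new terms at level k: N_k = 1 + N_{k-1}^2.
N_0 = 1
N_1 = 1 + 1^2 = 2
N_2 = 1 + 2^2 = 5
Explicitly: r, g(r, r), g(r, g(r, r)), g(g(r, r), r), g(g(r, r), g(r, r)).
So |H| = 5.
Each predicate of arity r yields |H|^r ground atoms (one per choice of an r-tuple from H):
  S: 5^3 = 125;  P: 5^2 = 25
Total ground atoms: 125 + 25 = 150.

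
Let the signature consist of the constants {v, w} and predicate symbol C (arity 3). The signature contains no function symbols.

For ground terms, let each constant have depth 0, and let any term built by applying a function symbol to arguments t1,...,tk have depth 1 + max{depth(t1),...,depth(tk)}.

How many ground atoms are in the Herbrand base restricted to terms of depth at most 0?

First count ground terms of depth ≤ 0.
With no function symbols every ground term is a constant, so there are exactly 2 ground terms at every depth bound.
N_0 = 2
Explicitly: v, w.
So |H| = 2.
Each predicate of arity r yields |H|^r ground atoms (one per choice of an r-tuple from H):
  C: 2^3 = 8
Total ground atoms: 8.

8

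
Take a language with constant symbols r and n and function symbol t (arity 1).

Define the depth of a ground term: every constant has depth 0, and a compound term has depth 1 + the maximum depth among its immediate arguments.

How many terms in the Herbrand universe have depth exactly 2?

2

Count level by level. With function symbols t/1, the terms of depth ≤ k are the 2 constants together with each function applied to depth-≤(k−1) tuples, so N_k = 2 + N_{k-1}.
N_0 = 2
N_1 = 2 + 2 = 4
N_2 = 2 + 4 = 6
Terms of depth exactly 2: N_2 − N_1 = 6 − 4 = 2.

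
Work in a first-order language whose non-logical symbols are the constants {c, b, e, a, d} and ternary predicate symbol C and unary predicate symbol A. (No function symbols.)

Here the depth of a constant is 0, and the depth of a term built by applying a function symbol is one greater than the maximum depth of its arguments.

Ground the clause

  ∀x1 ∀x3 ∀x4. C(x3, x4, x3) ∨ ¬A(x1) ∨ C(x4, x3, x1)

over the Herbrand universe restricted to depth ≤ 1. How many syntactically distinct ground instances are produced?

125

Ground terms of depth ≤ 1:
  With no function symbols every ground term is a constant, so there are exactly 5 ground terms at every depth bound.
  N_0 = 5
  N_1 = 5
  Explicitly: c, b, e, a, d.
So there are 5 ground terms available for substitution.
The body mentions every one of the 3 quantified variables; since ground terms form a free algebra, no two substitutions collapse to the same formula.
Number of ground instances = 5^3 = 125.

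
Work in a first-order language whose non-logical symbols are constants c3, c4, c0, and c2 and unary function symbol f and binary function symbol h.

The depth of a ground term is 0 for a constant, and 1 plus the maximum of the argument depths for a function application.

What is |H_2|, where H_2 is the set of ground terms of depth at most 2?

604

Let N_k = |{terms of depth ≤ k}|. Then N_0 = 4 and N_k = 4 + N_{k-1} + N_{k-1}^2 for k ≥ 1 (one summand per function symbol, arity giving the exponent).
N_0 = 4
N_1 = 4 + 4 + 4^2 = 24
N_2 = 4 + 24 + 24^2 = 604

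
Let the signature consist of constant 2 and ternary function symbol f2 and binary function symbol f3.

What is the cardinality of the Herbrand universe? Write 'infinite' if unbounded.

infinite

The signature has at least one function symbol (f2, arity 3) and at least one constant (2).
Iterating f2 gives infinitely many distinct ground terms: 2, f2(2, 2, 2), f2(f2(2, 2, 2), f2(2, 2, 2), f2(2, 2, 2)), ...
So the Herbrand universe is infinite.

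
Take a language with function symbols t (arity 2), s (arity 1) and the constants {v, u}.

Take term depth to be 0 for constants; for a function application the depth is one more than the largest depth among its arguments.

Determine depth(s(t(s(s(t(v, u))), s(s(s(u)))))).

5

depth(t(v, u)) = 1 + max(0, 0) = 1
depth(s(t(v, u))) = 1 + depth(t(v, u)) = 1 + 1 = 2
depth(s(s(t(v, u)))) = 1 + depth(s(t(v, u))) = 1 + 2 = 3
depth(s(u)) = 1 + depth(u) = 1 + 0 = 1
depth(s(s(u))) = 1 + depth(s(u)) = 1 + 1 = 2
depth(s(s(s(u)))) = 1 + depth(s(s(u))) = 1 + 2 = 3
depth(t(s(s(t(v, u))), s(s(s(u))))) = 1 + max(3, 3) = 4
depth(s(t(s(s(t(v, u))), s(s(s(u)))))) = 1 + depth(t(s(s(t(v, u))), s(s(s(u))))) = 1 + 4 = 5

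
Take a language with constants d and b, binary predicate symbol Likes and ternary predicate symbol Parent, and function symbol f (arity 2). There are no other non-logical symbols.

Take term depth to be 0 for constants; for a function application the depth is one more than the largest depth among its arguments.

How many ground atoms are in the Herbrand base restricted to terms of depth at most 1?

First count ground terms of depth ≤ 1.
Count level by level. With function symbols f/2, the terms of depth ≤ k are the 2 constants together with each function applied to depth-≤(k−1) tuples, so N_k = 2 + N_{k-1}^2.
N_0 = 2
N_1 = 2 + 2^2 = 6
So |H| = 6.
A ground atom is a predicate applied to a tuple of terms from H, so the count is the sum over predicates of |H|^arity:
  Likes: 6^2 = 36;  Parent: 6^3 = 216
Total ground atoms: 36 + 216 = 252.

252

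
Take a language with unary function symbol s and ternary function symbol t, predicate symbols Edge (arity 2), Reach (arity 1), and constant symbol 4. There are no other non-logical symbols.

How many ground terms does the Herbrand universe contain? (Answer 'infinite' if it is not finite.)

infinite

The signature has at least one function symbol (s, arity 1) and at least one constant (4).
Iterating s gives infinitely many distinct ground terms: 4, s(4), s(s(4)), ...
So the Herbrand universe is infinite.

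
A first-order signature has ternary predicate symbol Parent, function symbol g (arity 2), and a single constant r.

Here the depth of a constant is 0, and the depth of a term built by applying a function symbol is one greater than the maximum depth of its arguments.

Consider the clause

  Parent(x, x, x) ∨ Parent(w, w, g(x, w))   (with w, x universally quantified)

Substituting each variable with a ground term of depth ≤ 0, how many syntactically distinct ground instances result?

1

Ground terms of depth ≤ 0:
  Let N_k count ground terms of depth at most k. Each non-constant term of depth ≤ k is some function symbol applied to depth-≤(k−1) arguments, giving N_k = 1 + N_{k-1}^2.
  N_0 = 1
  Explicitly: r.
So there is exactly 1 ground term available for substitution.
The body mentions every one of the 2 quantified variables; since ground terms form a free algebra, no two substitutions collapse to the same formula.
Number of ground instances = 1^2 = 1.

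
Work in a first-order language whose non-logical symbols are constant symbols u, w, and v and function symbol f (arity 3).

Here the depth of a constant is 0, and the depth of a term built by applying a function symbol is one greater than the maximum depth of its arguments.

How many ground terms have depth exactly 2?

Let N_k count ground terms of depth at most k. Each non-constant term of depth ≤ k is some function symbol applied to depth-≤(k−1) arguments, giving N_k = 3 + N_{k-1}^3.
N_0 = 3
N_1 = 3 + 3^3 = 30
N_2 = 3 + 30^3 = 27003
Terms of depth exactly 2: N_2 − N_1 = 27003 − 30 = 26973.

26973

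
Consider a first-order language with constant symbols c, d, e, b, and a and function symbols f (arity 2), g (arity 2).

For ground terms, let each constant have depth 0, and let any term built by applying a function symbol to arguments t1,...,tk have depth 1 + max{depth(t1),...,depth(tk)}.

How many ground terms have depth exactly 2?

Let N_k = |{terms of depth ≤ k}|. Then N_0 = 5 and N_k = 5 + N_{k-1}^2 + N_{k-1}^2 for k ≥ 1 (one summand per function symbol, arity giving the exponent).
N_0 = 5
N_1 = 5 + 5^2 + 5^2 = 55
N_2 = 5 + 55^2 + 55^2 = 6055
Terms of depth exactly 2: N_2 − N_1 = 6055 − 55 = 6000.

6000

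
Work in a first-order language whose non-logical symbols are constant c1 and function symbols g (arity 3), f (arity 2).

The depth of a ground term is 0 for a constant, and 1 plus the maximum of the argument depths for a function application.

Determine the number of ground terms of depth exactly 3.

51986

Let N_k count ground terms of depth at most k. Each non-constant term of depth ≤ k is some function symbol applied to depth-≤(k−1) arguments, giving N_k = 1 + N_{k-1}^3 + N_{k-1}^2.
N_0 = 1
N_1 = 1 + 1^3 + 1^2 = 3
N_2 = 1 + 3^3 + 3^2 = 37
N_3 = 1 + 37^3 + 37^2 = 52023
Terms of depth exactly 3: N_3 − N_2 = 52023 − 37 = 51986.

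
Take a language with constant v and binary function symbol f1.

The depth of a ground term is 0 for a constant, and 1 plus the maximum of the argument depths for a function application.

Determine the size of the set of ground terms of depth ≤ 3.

26

If N_k denotes the number of depth-≤k ground terms, the 1 constant gives N_0 = 1, and each function symbol of arity r contributes N_{k-1}^r new terms at level k: N_k = 1 + N_{k-1}^2.
N_0 = 1
N_1 = 1 + 1^2 = 2
N_2 = 1 + 2^2 = 5
N_3 = 1 + 5^2 = 26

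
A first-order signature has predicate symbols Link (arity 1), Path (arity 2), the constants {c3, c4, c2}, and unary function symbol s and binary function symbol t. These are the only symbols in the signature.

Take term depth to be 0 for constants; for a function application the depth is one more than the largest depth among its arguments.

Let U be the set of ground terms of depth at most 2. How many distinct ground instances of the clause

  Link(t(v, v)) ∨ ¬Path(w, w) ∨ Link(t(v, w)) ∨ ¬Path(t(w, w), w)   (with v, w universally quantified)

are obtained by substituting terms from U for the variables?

Ground terms of depth ≤ 2:
  If N_k denotes the number of depth-≤k ground terms, the 3 constants give N_0 = 3, and each function symbol of arity r contributes N_{k-1}^r new terms at level k: N_k = 3 + N_{k-1} + N_{k-1}^2.
  N_0 = 3
  N_1 = 3 + 3 + 3^2 = 15
  N_2 = 3 + 15 + 15^2 = 243
So there are 243 ground terms available for substitution.
Each of v, w ranges independently over the available ground terms, and distinct assignments produce distinct instances.
Number of ground instances = 243^2 = 59049.

59049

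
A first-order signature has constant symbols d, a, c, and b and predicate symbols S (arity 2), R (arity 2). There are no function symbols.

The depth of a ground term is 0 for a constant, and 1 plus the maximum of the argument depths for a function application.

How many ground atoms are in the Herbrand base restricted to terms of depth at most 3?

32

First count ground terms of depth ≤ 3.
With no function symbols every ground term is a constant, so there are exactly 4 ground terms at every depth bound.
N_0 = 4
N_1 = 4
N_2 = 4
N_3 = 4
Explicitly: d, a, c, b.
So |H| = 4.
Ground atoms are formed by filling each argument slot of a predicate with a term from H, so an r-ary predicate gives |H|^r atoms:
  S: 4^2 = 16;  R: 4^2 = 16
Total ground atoms: 16 + 16 = 32.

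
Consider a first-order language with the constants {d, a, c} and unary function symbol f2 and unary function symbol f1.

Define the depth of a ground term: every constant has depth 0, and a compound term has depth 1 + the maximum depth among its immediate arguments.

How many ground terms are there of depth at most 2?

Let N_k count ground terms of depth at most k. Each non-constant term of depth ≤ k is some function symbol applied to depth-≤(k−1) arguments, giving N_k = 3 + N_{k-1} + N_{k-1}.
N_0 = 3
N_1 = 3 + 3 + 3 = 9
N_2 = 3 + 9 + 9 = 21

21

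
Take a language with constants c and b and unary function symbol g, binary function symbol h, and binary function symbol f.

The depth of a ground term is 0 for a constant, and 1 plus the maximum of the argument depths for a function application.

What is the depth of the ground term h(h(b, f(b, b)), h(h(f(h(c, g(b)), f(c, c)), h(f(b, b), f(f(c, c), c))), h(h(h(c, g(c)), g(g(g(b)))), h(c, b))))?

depth(f(b, b)) = 1 + max(0, 0) = 1
depth(h(b, f(b, b))) = 1 + max(0, 1) = 2
depth(g(b)) = 1 + depth(b) = 1 + 0 = 1
depth(h(c, g(b))) = 1 + max(0, 1) = 2
depth(f(c, c)) = 1 + max(0, 0) = 1
depth(f(h(c, g(b)), f(c, c))) = 1 + max(2, 1) = 3
depth(f(f(c, c), c)) = 1 + max(1, 0) = 2
depth(h(f(b, b), f(f(c, c), c))) = 1 + max(1, 2) = 3
depth(h(f(h(c, g(b)), f(c, c)), h(f(b, b), f(f(c, c), c)))) = 1 + max(3, 3) = 4
depth(g(c)) = 1 + depth(c) = 1 + 0 = 1
depth(h(c, g(c))) = 1 + max(0, 1) = 2
depth(g(g(b))) = 1 + depth(g(b)) = 1 + 1 = 2
depth(g(g(g(b)))) = 1 + depth(g(g(b))) = 1 + 2 = 3
depth(h(h(c, g(c)), g(g(g(b))))) = 1 + max(2, 3) = 4
depth(h(c, b)) = 1 + max(0, 0) = 1
depth(h(h(h(c, g(c)), g(g(g(b)))), h(c, b))) = 1 + max(4, 1) = 5
depth(h(h(f(h(c, g(b)), f(c, c)), h(f(b, b), f(f(c, c), c))), h(h(h(c, g(c)), g(g(g(b)))), h(c, b)))) = 1 + max(4, 5) = 6
depth(h(h(b, f(b, b)), h(h(f(h(c, g(b)), f(c, c)), h(f(b, b), f(f(c, c), c))), h(h(h(c, g(c)), g(g(g(b)))), h(c, b))))) = 1 + max(2, 6) = 7

7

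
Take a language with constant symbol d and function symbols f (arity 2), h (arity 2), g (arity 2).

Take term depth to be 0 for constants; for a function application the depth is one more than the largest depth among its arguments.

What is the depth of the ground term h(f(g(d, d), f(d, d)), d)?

depth(g(d, d)) = 1 + max(0, 0) = 1
depth(f(d, d)) = 1 + max(0, 0) = 1
depth(f(g(d, d), f(d, d))) = 1 + max(1, 1) = 2
depth(h(f(g(d, d), f(d, d)), d)) = 1 + max(2, 0) = 3

3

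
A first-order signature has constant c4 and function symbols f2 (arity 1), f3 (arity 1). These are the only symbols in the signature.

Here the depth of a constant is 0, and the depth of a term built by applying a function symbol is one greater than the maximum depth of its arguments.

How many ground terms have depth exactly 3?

8

Let N_k count ground terms of depth at most k. Each non-constant term of depth ≤ k is some function symbol applied to depth-≤(k−1) arguments, giving N_k = 1 + N_{k-1} + N_{k-1}.
N_0 = 1
N_1 = 1 + 1 + 1 = 3
N_2 = 1 + 3 + 3 = 7
N_3 = 1 + 7 + 7 = 15
Terms of depth exactly 3: N_3 − N_2 = 15 − 7 = 8.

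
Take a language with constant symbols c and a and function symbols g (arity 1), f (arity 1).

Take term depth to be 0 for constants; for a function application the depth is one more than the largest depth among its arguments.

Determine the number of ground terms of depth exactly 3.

Write N_k for the number of ground terms of depth ≤ k. A term of depth ≤ k is either a constant or a function symbol applied to arguments of depth ≤ k−1, so N_k = 2 + N_{k-1} + N_{k-1}.
N_0 = 2
N_1 = 2 + 2 + 2 = 6
N_2 = 2 + 6 + 6 = 14
N_3 = 2 + 14 + 14 = 30
Terms of depth exactly 3: N_3 − N_2 = 30 − 14 = 16.

16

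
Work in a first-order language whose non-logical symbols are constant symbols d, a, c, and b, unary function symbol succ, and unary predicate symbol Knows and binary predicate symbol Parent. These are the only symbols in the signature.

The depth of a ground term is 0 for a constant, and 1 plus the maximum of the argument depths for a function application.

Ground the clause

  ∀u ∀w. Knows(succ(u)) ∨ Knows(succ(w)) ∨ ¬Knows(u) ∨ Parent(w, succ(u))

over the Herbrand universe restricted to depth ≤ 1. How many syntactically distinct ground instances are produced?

64

Ground terms of depth ≤ 1:
  Let N_k = |{terms of depth ≤ k}|. Then N_0 = 4 and N_k = 4 + N_{k-1} for k ≥ 1 (one summand per function symbol, arity giving the exponent).
  N_0 = 4
  N_1 = 4 + 4 = 8
So there are 8 ground terms available for substitution.
Each of u, w ranges independently over the available ground terms, and distinct assignments produce distinct instances.
Number of ground instances = 8^2 = 64.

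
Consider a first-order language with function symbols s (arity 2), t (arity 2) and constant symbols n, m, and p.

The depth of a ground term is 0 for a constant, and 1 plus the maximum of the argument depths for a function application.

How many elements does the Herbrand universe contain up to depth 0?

Write N_k for the number of ground terms of depth ≤ k. A term of depth ≤ k is either a constant or a function symbol applied to arguments of depth ≤ k−1, so N_k = 3 + N_{k-1}^2 + N_{k-1}^2.
N_0 = 3
Explicitly: n, m, p.

3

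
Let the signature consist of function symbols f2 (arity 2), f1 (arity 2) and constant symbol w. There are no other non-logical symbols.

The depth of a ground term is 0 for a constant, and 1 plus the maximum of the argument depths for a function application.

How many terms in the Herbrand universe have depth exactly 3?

704

If N_k denotes the number of depth-≤k ground terms, the 1 constant gives N_0 = 1, and each function symbol of arity r contributes N_{k-1}^r new terms at level k: N_k = 1 + N_{k-1}^2 + N_{k-1}^2.
N_0 = 1
N_1 = 1 + 1^2 + 1^2 = 3
N_2 = 1 + 3^2 + 3^2 = 19
N_3 = 1 + 19^2 + 19^2 = 723
Terms of depth exactly 3: N_3 − N_2 = 723 − 19 = 704.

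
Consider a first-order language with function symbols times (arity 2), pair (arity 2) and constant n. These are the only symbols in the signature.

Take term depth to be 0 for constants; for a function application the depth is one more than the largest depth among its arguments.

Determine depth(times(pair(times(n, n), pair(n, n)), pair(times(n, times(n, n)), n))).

4

depth(times(n, n)) = 1 + max(0, 0) = 1
depth(pair(n, n)) = 1 + max(0, 0) = 1
depth(pair(times(n, n), pair(n, n))) = 1 + max(1, 1) = 2
depth(times(n, times(n, n))) = 1 + max(0, 1) = 2
depth(pair(times(n, times(n, n)), n)) = 1 + max(2, 0) = 3
depth(times(pair(times(n, n), pair(n, n)), pair(times(n, times(n, n)), n))) = 1 + max(2, 3) = 4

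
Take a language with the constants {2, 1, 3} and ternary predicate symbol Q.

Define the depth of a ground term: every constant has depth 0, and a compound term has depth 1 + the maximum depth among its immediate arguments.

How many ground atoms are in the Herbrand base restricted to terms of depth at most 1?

27

First count ground terms of depth ≤ 1.
With no function symbols every ground term is a constant, so there are exactly 3 ground terms at every depth bound.
N_0 = 3
N_1 = 3
Explicitly: 2, 1, 3.
So |H| = 3.
Each predicate of arity r yields |H|^r ground atoms (one per choice of an r-tuple from H):
  Q: 3^3 = 27
Total ground atoms: 27.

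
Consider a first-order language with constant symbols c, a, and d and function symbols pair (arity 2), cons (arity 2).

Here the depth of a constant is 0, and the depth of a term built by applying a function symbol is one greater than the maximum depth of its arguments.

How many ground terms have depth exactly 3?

Count level by level. With function symbols pair/2, cons/2, the terms of depth ≤ k are the 3 constants together with each function applied to depth-≤(k−1) tuples, so N_k = 3 + N_{k-1}^2 + N_{k-1}^2.
N_0 = 3
N_1 = 3 + 3^2 + 3^2 = 21
N_2 = 3 + 21^2 + 21^2 = 885
N_3 = 3 + 885^2 + 885^2 = 1566453
Terms of depth exactly 3: N_3 − N_2 = 1566453 − 885 = 1565568.

1565568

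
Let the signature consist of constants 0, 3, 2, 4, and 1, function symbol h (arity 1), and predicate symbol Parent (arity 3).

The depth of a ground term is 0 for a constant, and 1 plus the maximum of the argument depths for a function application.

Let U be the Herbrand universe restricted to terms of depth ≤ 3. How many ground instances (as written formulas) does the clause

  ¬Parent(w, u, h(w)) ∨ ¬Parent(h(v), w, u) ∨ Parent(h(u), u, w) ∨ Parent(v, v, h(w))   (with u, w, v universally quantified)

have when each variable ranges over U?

Ground terms of depth ≤ 3:
  Write N_k for the number of ground terms of depth ≤ k. A term of depth ≤ k is either a constant or a function symbol applied to arguments of depth ≤ k−1, so N_k = 5 + N_{k-1}.
  N_0 = 5
  N_1 = 5 + 5 = 10
  N_2 = 5 + 10 = 15
  N_3 = 5 + 15 = 20
So there are 20 ground terms available for substitution.
The clause has 3 distinct variables (u, w, v), each appearing in the body. In the free term algebra distinct substitutions yield syntactically distinct ground instances.
Number of ground instances = 20^3 = 8000.

8000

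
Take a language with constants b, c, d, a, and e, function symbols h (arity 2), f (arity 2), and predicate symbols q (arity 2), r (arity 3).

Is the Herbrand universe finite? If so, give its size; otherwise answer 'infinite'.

infinite

The signature has at least one function symbol (h, arity 2) and at least one constant (b).
Iterating h gives infinitely many distinct ground terms: b, h(b, b), h(h(b, b), h(b, b)), ...
So the Herbrand universe is infinite.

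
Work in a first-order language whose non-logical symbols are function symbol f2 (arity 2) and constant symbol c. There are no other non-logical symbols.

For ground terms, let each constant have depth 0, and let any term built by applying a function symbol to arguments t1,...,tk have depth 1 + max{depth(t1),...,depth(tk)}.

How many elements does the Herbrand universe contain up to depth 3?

26

Let N_k = |{terms of depth ≤ k}|. Then N_0 = 1 and N_k = 1 + N_{k-1}^2 for k ≥ 1 (one summand per function symbol, arity giving the exponent).
N_0 = 1
N_1 = 1 + 1^2 = 2
N_2 = 1 + 2^2 = 5
N_3 = 1 + 5^2 = 26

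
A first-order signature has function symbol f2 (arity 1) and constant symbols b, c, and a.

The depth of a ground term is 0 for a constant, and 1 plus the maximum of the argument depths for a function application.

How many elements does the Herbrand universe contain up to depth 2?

9

Count level by level. With function symbols f2/1, the terms of depth ≤ k are the 3 constants together with each function applied to depth-≤(k−1) tuples, so N_k = 3 + N_{k-1}.
N_0 = 3
N_1 = 3 + 3 = 6
N_2 = 3 + 6 = 9
Explicitly: b, c, a, f2(b), f2(c), f2(a), f2(f2(b)), f2(f2(c)), f2(f2(a)).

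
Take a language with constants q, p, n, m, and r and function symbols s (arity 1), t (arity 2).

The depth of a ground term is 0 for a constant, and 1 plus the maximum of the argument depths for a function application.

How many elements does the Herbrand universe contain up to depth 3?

1601495

Write N_k for the number of ground terms of depth ≤ k. A term of depth ≤ k is either a constant or a function symbol applied to arguments of depth ≤ k−1, so N_k = 5 + N_{k-1} + N_{k-1}^2.
N_0 = 5
N_1 = 5 + 5 + 5^2 = 35
N_2 = 5 + 35 + 35^2 = 1265
N_3 = 5 + 1265 + 1265^2 = 1601495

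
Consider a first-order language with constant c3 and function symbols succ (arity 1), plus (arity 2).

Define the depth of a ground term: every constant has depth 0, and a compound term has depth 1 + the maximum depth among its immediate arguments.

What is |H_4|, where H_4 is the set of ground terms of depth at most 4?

33673

If N_k denotes the number of depth-≤k ground terms, the 1 constant gives N_0 = 1, and each function symbol of arity r contributes N_{k-1}^r new terms at level k: N_k = 1 + N_{k-1} + N_{k-1}^2.
N_0 = 1
N_1 = 1 + 1 + 1^2 = 3
N_2 = 1 + 3 + 3^2 = 13
N_3 = 1 + 13 + 13^2 = 183
N_4 = 1 + 183 + 183^2 = 33673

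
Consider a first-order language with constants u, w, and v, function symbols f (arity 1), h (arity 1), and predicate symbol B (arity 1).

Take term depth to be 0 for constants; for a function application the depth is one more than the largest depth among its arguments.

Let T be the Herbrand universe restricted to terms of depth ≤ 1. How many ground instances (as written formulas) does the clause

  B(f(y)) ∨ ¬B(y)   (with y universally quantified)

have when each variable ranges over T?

Ground terms of depth ≤ 1:
  Count level by level. With function symbols f/1, h/1, the terms of depth ≤ k are the 3 constants together with each function applied to depth-≤(k−1) tuples, so N_k = 3 + N_{k-1} + N_{k-1}.
  N_0 = 3
  N_1 = 3 + 3 + 3 = 9
  Explicitly: u, w, v, f(u), f(w), f(v), h(u), h(w), h(v).
So there are 9 ground terms available for substitution.
There is 1 variable to instantiate (y),  occurring in at least one literal, so different choices give different ground instances.
Number of ground instances = 9.

9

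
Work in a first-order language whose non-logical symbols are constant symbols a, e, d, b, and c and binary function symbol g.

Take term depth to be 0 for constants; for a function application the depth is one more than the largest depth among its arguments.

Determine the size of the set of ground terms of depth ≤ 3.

819030

Count level by level. With function symbols g/2, the terms of depth ≤ k are the 5 constants together with each function applied to depth-≤(k−1) tuples, so N_k = 5 + N_{k-1}^2.
N_0 = 5
N_1 = 5 + 5^2 = 30
N_2 = 5 + 30^2 = 905
N_3 = 5 + 905^2 = 819030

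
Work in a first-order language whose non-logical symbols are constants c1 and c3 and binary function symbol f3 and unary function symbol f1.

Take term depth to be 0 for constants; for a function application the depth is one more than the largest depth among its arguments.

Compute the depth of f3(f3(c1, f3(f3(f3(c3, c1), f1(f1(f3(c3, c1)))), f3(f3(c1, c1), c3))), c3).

7

depth(f3(c3, c1)) = 1 + max(0, 0) = 1
depth(f1(f3(c3, c1))) = 1 + depth(f3(c3, c1)) = 1 + 1 = 2
depth(f1(f1(f3(c3, c1)))) = 1 + depth(f1(f3(c3, c1))) = 1 + 2 = 3
depth(f3(f3(c3, c1), f1(f1(f3(c3, c1))))) = 1 + max(1, 3) = 4
depth(f3(c1, c1)) = 1 + max(0, 0) = 1
depth(f3(f3(c1, c1), c3)) = 1 + max(1, 0) = 2
depth(f3(f3(f3(c3, c1), f1(f1(f3(c3, c1)))), f3(f3(c1, c1), c3))) = 1 + max(4, 2) = 5
depth(f3(c1, f3(f3(f3(c3, c1), f1(f1(f3(c3, c1)))), f3(f3(c1, c1), c3)))) = 1 + max(0, 5) = 6
depth(f3(f3(c1, f3(f3(f3(c3, c1), f1(f1(f3(c3, c1)))), f3(f3(c1, c1), c3))), c3)) = 1 + max(6, 0) = 7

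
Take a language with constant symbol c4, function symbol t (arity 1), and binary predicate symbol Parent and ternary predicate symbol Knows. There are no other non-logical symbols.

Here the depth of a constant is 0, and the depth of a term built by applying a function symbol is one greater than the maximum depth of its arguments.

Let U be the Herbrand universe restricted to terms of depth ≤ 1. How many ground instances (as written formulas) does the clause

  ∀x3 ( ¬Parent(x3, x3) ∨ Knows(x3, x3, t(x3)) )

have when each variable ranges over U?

Ground terms of depth ≤ 1:
  Let N_k = |{terms of depth ≤ k}|. Then N_0 = 1 and N_k = 1 + N_{k-1} for k ≥ 1 (one summand per function symbol, arity giving the exponent).
  N_0 = 1
  N_1 = 1 + 1 = 2
  Explicitly: c4, t(c4).
So there are 2 ground terms available for substitution.
The body mentions the single quantified variable x3; since ground terms form a free algebra, no two substitutions collapse to the same formula.
Number of ground instances = 2.

2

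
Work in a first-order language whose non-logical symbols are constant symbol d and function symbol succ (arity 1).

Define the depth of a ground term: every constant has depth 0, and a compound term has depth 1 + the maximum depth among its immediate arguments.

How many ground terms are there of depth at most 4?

Let N_k = |{terms of depth ≤ k}|. Then N_0 = 1 and N_k = 1 + N_{k-1} for k ≥ 1 (one summand per function symbol, arity giving the exponent).
N_0 = 1
N_1 = 1 + 1 = 2
N_2 = 1 + 2 = 3
N_3 = 1 + 3 = 4
N_4 = 1 + 4 = 5

5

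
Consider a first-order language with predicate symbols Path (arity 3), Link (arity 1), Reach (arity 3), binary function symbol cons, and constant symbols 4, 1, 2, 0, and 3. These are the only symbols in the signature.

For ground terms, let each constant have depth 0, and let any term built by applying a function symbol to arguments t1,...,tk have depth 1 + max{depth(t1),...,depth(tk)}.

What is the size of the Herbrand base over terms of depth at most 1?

First count ground terms of depth ≤ 1.
If N_k denotes the number of depth-≤k ground terms, the 5 constants give N_0 = 5, and each function symbol of arity r contributes N_{k-1}^r new terms at level k: N_k = 5 + N_{k-1}^2.
N_0 = 5
N_1 = 5 + 5^2 = 30
So |H| = 30.
Ground atoms are formed by filling each argument slot of a predicate with a term from H, so an r-ary predicate gives |H|^r atoms:
  Path: 30^3 = 27000;  Link: 30;  Reach: 30^3 = 27000
Total ground atoms: 27000 + 30 + 27000 = 54030.

54030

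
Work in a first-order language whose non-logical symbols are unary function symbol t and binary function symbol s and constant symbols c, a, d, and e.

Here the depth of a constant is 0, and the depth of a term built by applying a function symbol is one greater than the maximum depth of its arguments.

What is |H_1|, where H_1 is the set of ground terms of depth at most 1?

Write N_k for the number of ground terms of depth ≤ k. A term of depth ≤ k is either a constant or a function symbol applied to arguments of depth ≤ k−1, so N_k = 4 + N_{k-1} + N_{k-1}^2.
N_0 = 4
N_1 = 4 + 4 + 4^2 = 24

24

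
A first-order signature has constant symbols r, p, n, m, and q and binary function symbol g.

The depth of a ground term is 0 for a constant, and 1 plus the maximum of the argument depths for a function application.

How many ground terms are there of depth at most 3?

819030

If N_k denotes the number of depth-≤k ground terms, the 5 constants give N_0 = 5, and each function symbol of arity r contributes N_{k-1}^r new terms at level k: N_k = 5 + N_{k-1}^2.
N_0 = 5
N_1 = 5 + 5^2 = 30
N_2 = 5 + 30^2 = 905
N_3 = 5 + 905^2 = 819030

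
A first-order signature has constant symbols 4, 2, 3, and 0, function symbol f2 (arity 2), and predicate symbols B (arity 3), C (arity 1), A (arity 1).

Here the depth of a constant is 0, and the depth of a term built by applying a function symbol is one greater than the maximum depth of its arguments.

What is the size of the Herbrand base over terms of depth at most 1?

First count ground terms of depth ≤ 1.
Let N_k count ground terms of depth at most k. Each non-constant term of depth ≤ k is some function symbol applied to depth-≤(k−1) arguments, giving N_k = 4 + N_{k-1}^2.
N_0 = 4
N_1 = 4 + 4^2 = 20
So |H| = 20.
A ground atom is a predicate applied to a tuple of terms from H, so the count is the sum over predicates of |H|^arity:
  B: 20^3 = 8000;  C: 20;  A: 20
Total ground atoms: 8000 + 20 + 20 = 8040.

8040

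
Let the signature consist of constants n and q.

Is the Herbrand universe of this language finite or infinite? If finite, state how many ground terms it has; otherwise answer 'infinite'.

2

There are no function symbols, so every ground term is one of the 2 constants.
The Herbrand universe is {n, q}, which is finite with 2 elements.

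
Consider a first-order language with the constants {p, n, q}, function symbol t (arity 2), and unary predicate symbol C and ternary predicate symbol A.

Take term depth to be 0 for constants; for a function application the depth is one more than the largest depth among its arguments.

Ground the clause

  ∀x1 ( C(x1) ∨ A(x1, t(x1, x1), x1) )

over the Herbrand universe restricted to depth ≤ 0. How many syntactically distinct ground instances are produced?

3

Ground terms of depth ≤ 0:
  Count level by level. With function symbols t/2, the terms of depth ≤ k are the 3 constants together with each function applied to depth-≤(k−1) tuples, so N_k = 3 + N_{k-1}^2.
  N_0 = 3
  Explicitly: p, n, q.
So there are 3 ground terms available for substitution.
There is 1 variable to instantiate (x1),  occurring in at least one literal, so different choices give different ground instances.
Number of ground instances = 3.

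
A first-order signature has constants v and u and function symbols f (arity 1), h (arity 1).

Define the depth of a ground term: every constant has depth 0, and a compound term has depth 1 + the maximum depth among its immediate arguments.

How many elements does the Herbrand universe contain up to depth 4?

62

Count level by level. With function symbols f/1, h/1, the terms of depth ≤ k are the 2 constants together with each function applied to depth-≤(k−1) tuples, so N_k = 2 + N_{k-1} + N_{k-1}.
N_0 = 2
N_1 = 2 + 2 + 2 = 6
N_2 = 2 + 6 + 6 = 14
N_3 = 2 + 14 + 14 = 30
N_4 = 2 + 30 + 30 = 62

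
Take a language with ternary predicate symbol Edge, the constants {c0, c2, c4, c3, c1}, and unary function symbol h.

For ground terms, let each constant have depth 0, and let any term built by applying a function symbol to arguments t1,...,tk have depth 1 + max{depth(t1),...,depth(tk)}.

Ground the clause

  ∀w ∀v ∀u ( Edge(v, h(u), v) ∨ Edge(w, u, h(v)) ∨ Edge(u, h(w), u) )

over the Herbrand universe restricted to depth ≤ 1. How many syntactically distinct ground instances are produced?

1000

Ground terms of depth ≤ 1:
  Let N_k count ground terms of depth at most k. Each non-constant term of depth ≤ k is some function symbol applied to depth-≤(k−1) arguments, giving N_k = 5 + N_{k-1}.
  N_0 = 5
  N_1 = 5 + 5 = 10
So there are 10 ground terms available for substitution.
Each of w, v, u ranges independently over the available ground terms, and distinct assignments produce distinct instances.
Number of ground instances = 10^3 = 1000.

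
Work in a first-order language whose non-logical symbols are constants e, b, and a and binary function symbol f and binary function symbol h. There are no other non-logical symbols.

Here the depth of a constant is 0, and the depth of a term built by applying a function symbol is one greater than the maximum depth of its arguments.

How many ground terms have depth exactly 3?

If N_k denotes the number of depth-≤k ground terms, the 3 constants give N_0 = 3, and each function symbol of arity r contributes N_{k-1}^r new terms at level k: N_k = 3 + N_{k-1}^2 + N_{k-1}^2.
N_0 = 3
N_1 = 3 + 3^2 + 3^2 = 21
N_2 = 3 + 21^2 + 21^2 = 885
N_3 = 3 + 885^2 + 885^2 = 1566453
Terms of depth exactly 3: N_3 − N_2 = 1566453 − 885 = 1565568.

1565568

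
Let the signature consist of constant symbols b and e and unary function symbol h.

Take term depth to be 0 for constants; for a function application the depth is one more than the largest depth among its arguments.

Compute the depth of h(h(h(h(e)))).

4

depth(h(e)) = 1 + depth(e) = 1 + 0 = 1
depth(h(h(e))) = 1 + depth(h(e)) = 1 + 1 = 2
depth(h(h(h(e)))) = 1 + depth(h(h(e))) = 1 + 2 = 3
depth(h(h(h(h(e))))) = 1 + depth(h(h(h(e)))) = 1 + 3 = 4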